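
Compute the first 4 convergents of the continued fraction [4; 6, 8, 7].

Using the convergent recurrence p_i = a_i*p_{i-1} + p_{i-2}, q_i = a_i*q_{i-1} + q_{i-2} with p_{-2}=0, p_{-1}=1, q_{-2}=1, q_{-1}=0:
  i=0: a_0=4, p_0 = 4*1 + 0 = 4, q_0 = 4*0 + 1 = 1.
  i=1: a_1=6, p_1 = 6*4 + 1 = 25, q_1 = 6*1 + 0 = 6.
  i=2: a_2=8, p_2 = 8*25 + 4 = 204, q_2 = 8*6 + 1 = 49.
  i=3: a_3=7, p_3 = 7*204 + 25 = 1453, q_3 = 7*49 + 6 = 349.

4/1, 25/6, 204/49, 1453/349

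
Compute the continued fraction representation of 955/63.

Run the Euclidean algorithm on 955 and 63; the successive quotients are the partial quotients a_0, a_1, ... (each step inverts the fractional part left over by the previous one):
  955 = 15*63 + 10, so a_0 = 15.
  63 = 6*10 + 3, so a_1 = 6.
  10 = 3*3 + 1, so a_2 = 3.
  3 = 3*1 + 0, so a_3 = 3.
The remainder reaches 0 after 4 divisions, so the expansion has 4 partial quotients, read off in order.

[15; 6, 3, 3]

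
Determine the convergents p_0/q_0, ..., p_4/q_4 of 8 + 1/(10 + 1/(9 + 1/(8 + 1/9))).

8/1, 81/10, 737/91, 5977/738, 54530/6733

Using the convergent recurrence p_i = a_i*p_{i-1} + p_{i-2}, q_i = a_i*q_{i-1} + q_{i-2} with p_{-2}=0, p_{-1}=1, q_{-2}=1, q_{-1}=0:
  i=0: a_0=8, p_0 = 8*1 + 0 = 8, q_0 = 8*0 + 1 = 1.
  i=1: a_1=10, p_1 = 10*8 + 1 = 81, q_1 = 10*1 + 0 = 10.
  i=2: a_2=9, p_2 = 9*81 + 8 = 737, q_2 = 9*10 + 1 = 91.
  i=3: a_3=8, p_3 = 8*737 + 81 = 5977, q_3 = 8*91 + 10 = 738.
  i=4: a_4=9, p_4 = 9*5977 + 737 = 54530, q_4 = 9*738 + 91 = 6733.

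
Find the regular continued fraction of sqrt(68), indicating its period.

[8; (4, 16)]

Write x_i = (sqrt(68) + m_i)/d_i with (m_0, d_0) = (0, 1). a_0 = floor(sqrt(68)) = 8, since 8^2 = 64 <= 68 < 81 = 9^2.
Iterate m_{i+1} = d_i*a_i - m_i, d_{i+1} = (68 - m_{i+1}^2)/d_i, a_{i+1} = floor((a_0 + m_{i+1})/d_{i+1}):
  m_1 = 1*8 - 0 = 8, d_1 = (68 - 8^2)/1 = 4/1 = 4, a_1 = floor((8 + 8)/4) = 4.
  m_2 = 4*4 - 8 = 8, d_2 = (68 - 8^2)/4 = 4/4 = 1, a_2 = floor((8 + 8)/1) = 16.
  m_3 = 1*16 - 8 = 8, d_3 = (68 - 8^2)/1 = 4/1 = 4: (m_3, d_3) = (m_1, d_1) = (8, 4), so from here the quotients repeat a_1, a_2; the period length is 2.
Hence the expansion of sqrt(68) is a_0 = 8 followed by the repeating block 4, 16 (period 2).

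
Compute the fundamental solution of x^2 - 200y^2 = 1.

(x, y) = (99, 7)

First expand sqrt(200) as a continued fraction. With x_i = (sqrt(200) + m_i)/d_i and (m_0, d_0) = (0, 1): a_0 = floor(sqrt(200)) = 14, since 14^2 = 196 <= 200 < 225 = 15^2.
Iterate m_{i+1} = d_i*a_i - m_i, d_{i+1} = (200 - m_{i+1}^2)/d_i, a_{i+1} = floor((a_0 + m_{i+1})/d_{i+1}):
  m_1 = 1*14 - 0 = 14, d_1 = (200 - 14^2)/1 = 4/1 = 4, a_1 = floor((14 + 14)/4) = 7.
  m_2 = 4*7 - 14 = 14, d_2 = (200 - 14^2)/4 = 4/4 = 1, a_2 = floor((14 + 14)/1) = 28.
  m_3 = 1*28 - 14 = 14, d_3 = (200 - 14^2)/1 = 4/1 = 4: (m_3, d_3) = (m_1, d_1) = (14, 4), so from here the quotients repeat a_1, a_2; the period length is 2.
So sqrt(200) = [14; (7, 28)] with period length k = 2.
k is even, so the fundamental solution of x^2 - 200y^2 = 1 is (p_{k-1}, q_{k-1}) = (p_1, q_1); compute convergents through index 1.
Convergents (p_i = a_i*p_{i-1} + p_{i-2}, q_i = a_i*q_{i-1} + q_{i-2} with p_{-2}=0, p_{-1}=1, q_{-2}=1, q_{-1}=0):
  i=0: a_0=14, p_0 = 14*1 + 0 = 14, q_0 = 14*0 + 1 = 1.
  i=1: a_1=7, p_1 = 7*14 + 1 = 99, q_1 = 7*1 + 0 = 7.
Check: 99^2 - 200*7^2 = 9801 - 9800 = 1, so (x, y) = (99, 7) solves the equation, and by the theorem it is the least positive solution.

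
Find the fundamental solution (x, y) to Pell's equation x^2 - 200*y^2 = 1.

First expand sqrt(200) as a continued fraction. With x_i = (sqrt(200) + m_i)/d_i and (m_0, d_0) = (0, 1): a_0 = floor(sqrt(200)) = 14, since 14^2 = 196 <= 200 < 225 = 15^2.
Iterate m_{i+1} = d_i*a_i - m_i, d_{i+1} = (200 - m_{i+1}^2)/d_i, a_{i+1} = floor((a_0 + m_{i+1})/d_{i+1}):
  m_1 = 1*14 - 0 = 14, d_1 = (200 - 14^2)/1 = 4/1 = 4, a_1 = floor((14 + 14)/4) = 7.
  m_2 = 4*7 - 14 = 14, d_2 = (200 - 14^2)/4 = 4/4 = 1, a_2 = floor((14 + 14)/1) = 28.
  m_3 = 1*28 - 14 = 14, d_3 = (200 - 14^2)/1 = 4/1 = 4: (m_3, d_3) = (m_1, d_1) = (14, 4), so from here the quotients repeat a_1, a_2; the period length is 2.
So sqrt(200) = [14; (7, 28)] with period length k = 2.
k is even, so the fundamental solution of x^2 - 200y^2 = 1 is (p_{k-1}, q_{k-1}) = (p_1, q_1); compute convergents through index 1.
Convergents (p_i = a_i*p_{i-1} + p_{i-2}, q_i = a_i*q_{i-1} + q_{i-2} with p_{-2}=0, p_{-1}=1, q_{-2}=1, q_{-1}=0):
  i=0: a_0=14, p_0 = 14*1 + 0 = 14, q_0 = 14*0 + 1 = 1.
  i=1: a_1=7, p_1 = 7*14 + 1 = 99, q_1 = 7*1 + 0 = 7.
Check: 99^2 - 200*7^2 = 9801 - 9800 = 1, so (x, y) = (99, 7) solves the equation, and by the theorem it is the least positive solution.

(x, y) = (99, 7)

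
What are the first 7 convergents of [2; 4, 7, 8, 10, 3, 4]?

Using the convergent recurrence p_i = a_i*p_{i-1} + p_{i-2}, q_i = a_i*q_{i-1} + q_{i-2} with p_{-2}=0, p_{-1}=1, q_{-2}=1, q_{-1}=0:
  i=0: a_0=2, p_0 = 2*1 + 0 = 2, q_0 = 2*0 + 1 = 1.
  i=1: a_1=4, p_1 = 4*2 + 1 = 9, q_1 = 4*1 + 0 = 4.
  i=2: a_2=7, p_2 = 7*9 + 2 = 65, q_2 = 7*4 + 1 = 29.
  i=3: a_3=8, p_3 = 8*65 + 9 = 529, q_3 = 8*29 + 4 = 236.
  i=4: a_4=10, p_4 = 10*529 + 65 = 5355, q_4 = 10*236 + 29 = 2389.
  i=5: a_5=3, p_5 = 3*5355 + 529 = 16594, q_5 = 3*2389 + 236 = 7403.
  i=6: a_6=4, p_6 = 4*16594 + 5355 = 71731, q_6 = 4*7403 + 2389 = 32001.

2/1, 9/4, 65/29, 529/236, 5355/2389, 16594/7403, 71731/32001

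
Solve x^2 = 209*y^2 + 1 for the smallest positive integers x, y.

(x, y) = (46551, 3220)

First expand sqrt(209) as a continued fraction. With x_i = (sqrt(209) + m_i)/d_i and (m_0, d_0) = (0, 1): a_0 = floor(sqrt(209)) = 14, since 14^2 = 196 <= 209 < 225 = 15^2.
Iterate m_{i+1} = d_i*a_i - m_i, d_{i+1} = (209 - m_{i+1}^2)/d_i, a_{i+1} = floor((a_0 + m_{i+1})/d_{i+1}):
  m_1 = 1*14 - 0 = 14, d_1 = (209 - 14^2)/1 = 13/1 = 13, a_1 = floor((14 + 14)/13) = 2.
  m_2 = 13*2 - 14 = 12, d_2 = (209 - 12^2)/13 = 65/13 = 5, a_2 = floor((14 + 12)/5) = 5.
  m_3 = 5*5 - 12 = 13, d_3 = (209 - 13^2)/5 = 40/5 = 8, a_3 = floor((14 + 13)/8) = 3.
  m_4 = 8*3 - 13 = 11, d_4 = (209 - 11^2)/8 = 88/8 = 11, a_4 = floor((14 + 11)/11) = 2.
  m_5 = 11*2 - 11 = 11, d_5 = (209 - 11^2)/11 = 88/11 = 8, a_5 = floor((14 + 11)/8) = 3.
  m_6 = 8*3 - 11 = 13, d_6 = (209 - 13^2)/8 = 40/8 = 5, a_6 = floor((14 + 13)/5) = 5.
  m_7 = 5*5 - 13 = 12, d_7 = (209 - 12^2)/5 = 65/5 = 13, a_7 = floor((14 + 12)/13) = 2.
  m_8 = 13*2 - 12 = 14, d_8 = (209 - 14^2)/13 = 13/13 = 1, a_8 = floor((14 + 14)/1) = 28.
  m_9 = 1*28 - 14 = 14, d_9 = (209 - 14^2)/1 = 13/1 = 13: (m_9, d_9) = (m_1, d_1) = (14, 13), so from here the quotients repeat a_1, ..., a_8; the period length is 8.
So sqrt(209) = [14; (2, 5, 3, 2, 3, 5, 2, 28)] with period length k = 8.
k is even, so the fundamental solution of x^2 - 209y^2 = 1 is (p_{k-1}, q_{k-1}) = (p_7, q_7); compute convergents through index 7.
Convergents (p_i = a_i*p_{i-1} + p_{i-2}, q_i = a_i*q_{i-1} + q_{i-2} with p_{-2}=0, p_{-1}=1, q_{-2}=1, q_{-1}=0):
  i=0: a_0=14, p_0 = 14*1 + 0 = 14, q_0 = 14*0 + 1 = 1.
  i=1: a_1=2, p_1 = 2*14 + 1 = 29, q_1 = 2*1 + 0 = 2.
  i=2: a_2=5, p_2 = 5*29 + 14 = 159, q_2 = 5*2 + 1 = 11.
  i=3: a_3=3, p_3 = 3*159 + 29 = 506, q_3 = 3*11 + 2 = 35.
  i=4: a_4=2, p_4 = 2*506 + 159 = 1171, q_4 = 2*35 + 11 = 81.
  i=5: a_5=3, p_5 = 3*1171 + 506 = 4019, q_5 = 3*81 + 35 = 278.
  i=6: a_6=5, p_6 = 5*4019 + 1171 = 21266, q_6 = 5*278 + 81 = 1471.
  i=7: a_7=2, p_7 = 2*21266 + 4019 = 46551, q_7 = 2*1471 + 278 = 3220.
Check: 46551^2 - 209*3220^2 = 2166995601 - 2166995600 = 1, so (x, y) = (46551, 3220) solves the equation, and by the theorem it is the least positive solution.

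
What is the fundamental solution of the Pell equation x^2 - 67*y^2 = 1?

First expand sqrt(67) as a continued fraction. With x_i = (sqrt(67) + m_i)/d_i and (m_0, d_0) = (0, 1): a_0 = floor(sqrt(67)) = 8, since 8^2 = 64 <= 67 < 81 = 9^2.
Iterate m_{i+1} = d_i*a_i - m_i, d_{i+1} = (67 - m_{i+1}^2)/d_i, a_{i+1} = floor((a_0 + m_{i+1})/d_{i+1}):
  m_1 = 1*8 - 0 = 8, d_1 = (67 - 8^2)/1 = 3/1 = 3, a_1 = floor((8 + 8)/3) = 5.
  m_2 = 3*5 - 8 = 7, d_2 = (67 - 7^2)/3 = 18/3 = 6, a_2 = floor((8 + 7)/6) = 2.
  m_3 = 6*2 - 7 = 5, d_3 = (67 - 5^2)/6 = 42/6 = 7, a_3 = floor((8 + 5)/7) = 1.
  m_4 = 7*1 - 5 = 2, d_4 = (67 - 2^2)/7 = 63/7 = 9, a_4 = floor((8 + 2)/9) = 1.
  m_5 = 9*1 - 2 = 7, d_5 = (67 - 7^2)/9 = 18/9 = 2, a_5 = floor((8 + 7)/2) = 7.
  m_6 = 2*7 - 7 = 7, d_6 = (67 - 7^2)/2 = 18/2 = 9, a_6 = floor((8 + 7)/9) = 1.
  m_7 = 9*1 - 7 = 2, d_7 = (67 - 2^2)/9 = 63/9 = 7, a_7 = floor((8 + 2)/7) = 1.
  m_8 = 7*1 - 2 = 5, d_8 = (67 - 5^2)/7 = 42/7 = 6, a_8 = floor((8 + 5)/6) = 2.
  m_9 = 6*2 - 5 = 7, d_9 = (67 - 7^2)/6 = 18/6 = 3, a_9 = floor((8 + 7)/3) = 5.
  m_10 = 3*5 - 7 = 8, d_10 = (67 - 8^2)/3 = 3/3 = 1, a_10 = floor((8 + 8)/1) = 16.
  m_11 = 1*16 - 8 = 8, d_11 = (67 - 8^2)/1 = 3/1 = 3: (m_11, d_11) = (m_1, d_1) = (8, 3), so from here the quotients repeat a_1, ..., a_10; the period length is 10.
So sqrt(67) = [8; (5, 2, 1, 1, 7, 1, 1, 2, 5, 16)] with period length k = 10.
k is even, so the fundamental solution of x^2 - 67y^2 = 1 is (p_{k-1}, q_{k-1}) = (p_9, q_9); compute convergents through index 9.
Convergents (p_i = a_i*p_{i-1} + p_{i-2}, q_i = a_i*q_{i-1} + q_{i-2} with p_{-2}=0, p_{-1}=1, q_{-2}=1, q_{-1}=0):
  i=0: a_0=8, p_0 = 8*1 + 0 = 8, q_0 = 8*0 + 1 = 1.
  i=1: a_1=5, p_1 = 5*8 + 1 = 41, q_1 = 5*1 + 0 = 5.
  i=2: a_2=2, p_2 = 2*41 + 8 = 90, q_2 = 2*5 + 1 = 11.
  i=3: a_3=1, p_3 = 1*90 + 41 = 131, q_3 = 1*11 + 5 = 16.
  i=4: a_4=1, p_4 = 1*131 + 90 = 221, q_4 = 1*16 + 11 = 27.
  i=5: a_5=7, p_5 = 7*221 + 131 = 1678, q_5 = 7*27 + 16 = 205.
  i=6: a_6=1, p_6 = 1*1678 + 221 = 1899, q_6 = 1*205 + 27 = 232.
  i=7: a_7=1, p_7 = 1*1899 + 1678 = 3577, q_7 = 1*232 + 205 = 437.
  i=8: a_8=2, p_8 = 2*3577 + 1899 = 9053, q_8 = 2*437 + 232 = 1106.
  i=9: a_9=5, p_9 = 5*9053 + 3577 = 48842, q_9 = 5*1106 + 437 = 5967.
Check: 48842^2 - 67*5967^2 = 2385540964 - 2385540963 = 1, so (x, y) = (48842, 5967) solves the equation, and by the theorem it is the least positive solution.

(x, y) = (48842, 5967)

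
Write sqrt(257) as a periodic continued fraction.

Write x_i = (sqrt(257) + m_i)/d_i with (m_0, d_0) = (0, 1). a_0 = floor(sqrt(257)) = 16, since 16^2 = 256 <= 257 < 289 = 17^2.
Iterate m_{i+1} = d_i*a_i - m_i, d_{i+1} = (257 - m_{i+1}^2)/d_i, a_{i+1} = floor((a_0 + m_{i+1})/d_{i+1}):
  m_1 = 1*16 - 0 = 16, d_1 = (257 - 16^2)/1 = 1/1 = 1, a_1 = floor((16 + 16)/1) = 32.
  m_2 = 1*32 - 16 = 16, d_2 = (257 - 16^2)/1 = 1/1 = 1: (m_2, d_2) = (m_1, d_1) = (16, 1), so from here the quotient a_1 repeats; the period length is 1.
Hence the expansion of sqrt(257) is a_0 = 16 followed by the repeating block 32 (period 1).

[16; (32)]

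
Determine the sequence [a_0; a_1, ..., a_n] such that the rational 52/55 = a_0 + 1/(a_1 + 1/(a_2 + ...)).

Run the Euclidean algorithm on 52 and 55; the successive quotients are the partial quotients a_0, a_1, ... (each step inverts the fractional part left over by the previous one):
  52 = 0*55 + 52, so a_0 = 0.
  55 = 1*52 + 3, so a_1 = 1.
  52 = 17*3 + 1, so a_2 = 17.
  3 = 3*1 + 0, so a_3 = 3.
The remainder reaches 0 after 4 divisions, so the expansion has 4 partial quotients, read off in order.

[0; 1, 17, 3]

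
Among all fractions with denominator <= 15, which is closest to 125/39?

Expand x = 125/39 as a continued fraction with the Euclidean algorithm:
  125 = 3*39 + 8, so a_0 = 3.
  39 = 4*8 + 7, so a_1 = 4.
  8 = 1*7 + 1, so a_2 = 1.
  7 = 7*1 + 0, so a_3 = 7.
so x = [3; 4, 1, 7].
Convergents (p_i = a_i*p_{i-1} + p_{i-2}, q_i = a_i*q_{i-1} + q_{i-2} with p_{-2}=0, p_{-1}=1, q_{-2}=1, q_{-1}=0), until the denominator exceeds 15:
  i=0: a_0=3, p_0 = 3*1 + 0 = 3, q_0 = 3*0 + 1 = 1.
  i=1: a_1=4, p_1 = 4*3 + 1 = 13, q_1 = 4*1 + 0 = 4.
  i=2: a_2=1, p_2 = 1*13 + 3 = 16, q_2 = 1*4 + 1 = 5.
  i=3: a_3=7, p_3 = 7*16 + 13 = 125, q_3 = 7*5 + 4 = 39.
q_3 = 39 > 15, so the last convergent with denominator <= 15 is p_2/q_2 = 16/5.
The closest fraction with denominator <= 15 is either p_2/q_2 or the intermediate fraction (k*p_2 + p_1)/(k*q_2 + q_1) with the largest k >= 1 whose denominator stays <= 15; these approach x as k grows, and every other convergent or intermediate fraction in range is farther away.
Largest k: floor((15 - q_1)/q_2) = floor((15 - 4)/5) = 2.
That gives (2*16 + 13)/(2*5 + 4) = 45/14.
Compare the errors: |x - 16/5| = |125*5 - 16*39|/(39*5) = 1/195, and |x - 45/14| = |125*14 - 45*39|/(39*14) = 5/546.
Cross-multiplying, 1*546 = 546 < 975 = 5*195, so 1/195 is smaller: the convergent 16/5 is closer to x than 45/14.

16/5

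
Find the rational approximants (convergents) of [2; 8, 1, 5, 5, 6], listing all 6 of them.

2/1, 17/8, 19/9, 112/53, 579/274, 3586/1697

Using the convergent recurrence p_i = a_i*p_{i-1} + p_{i-2}, q_i = a_i*q_{i-1} + q_{i-2} with p_{-2}=0, p_{-1}=1, q_{-2}=1, q_{-1}=0:
  i=0: a_0=2, p_0 = 2*1 + 0 = 2, q_0 = 2*0 + 1 = 1.
  i=1: a_1=8, p_1 = 8*2 + 1 = 17, q_1 = 8*1 + 0 = 8.
  i=2: a_2=1, p_2 = 1*17 + 2 = 19, q_2 = 1*8 + 1 = 9.
  i=3: a_3=5, p_3 = 5*19 + 17 = 112, q_3 = 5*9 + 8 = 53.
  i=4: a_4=5, p_4 = 5*112 + 19 = 579, q_4 = 5*53 + 9 = 274.
  i=5: a_5=6, p_5 = 6*579 + 112 = 3586, q_5 = 6*274 + 53 = 1697.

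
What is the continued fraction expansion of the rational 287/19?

Run the Euclidean algorithm on 287 and 19; the successive quotients are the partial quotients a_0, a_1, ... (each step inverts the fractional part left over by the previous one):
  287 = 15*19 + 2, so a_0 = 15.
  19 = 9*2 + 1, so a_1 = 9.
  2 = 2*1 + 0, so a_2 = 2.
The remainder reaches 0 after 3 divisions, so the expansion has 3 partial quotients, read off in order.

[15; 9, 2]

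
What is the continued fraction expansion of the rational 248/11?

Run the Euclidean algorithm on 248 and 11; the successive quotients are the partial quotients a_0, a_1, ... (each step inverts the fractional part left over by the previous one):
  248 = 22*11 + 6, so a_0 = 22.
  11 = 1*6 + 5, so a_1 = 1.
  6 = 1*5 + 1, so a_2 = 1.
  5 = 5*1 + 0, so a_3 = 5.
The remainder reaches 0 after 4 divisions, so the expansion has 4 partial quotients, read off in order.

[22; 1, 1, 5]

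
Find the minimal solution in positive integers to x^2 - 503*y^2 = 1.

First expand sqrt(503) as a continued fraction. With x_i = (sqrt(503) + m_i)/d_i and (m_0, d_0) = (0, 1): a_0 = floor(sqrt(503)) = 22, since 22^2 = 484 <= 503 < 529 = 23^2.
Iterate m_{i+1} = d_i*a_i - m_i, d_{i+1} = (503 - m_{i+1}^2)/d_i, a_{i+1} = floor((a_0 + m_{i+1})/d_{i+1}):
  m_1 = 1*22 - 0 = 22, d_1 = (503 - 22^2)/1 = 19/1 = 19, a_1 = floor((22 + 22)/19) = 2.
  m_2 = 19*2 - 22 = 16, d_2 = (503 - 16^2)/19 = 247/19 = 13, a_2 = floor((22 + 16)/13) = 2.
  m_3 = 13*2 - 16 = 10, d_3 = (503 - 10^2)/13 = 403/13 = 31, a_3 = floor((22 + 10)/31) = 1.
  m_4 = 31*1 - 10 = 21, d_4 = (503 - 21^2)/31 = 62/31 = 2, a_4 = floor((22 + 21)/2) = 21.
  m_5 = 2*21 - 21 = 21, d_5 = (503 - 21^2)/2 = 62/2 = 31, a_5 = floor((22 + 21)/31) = 1.
  m_6 = 31*1 - 21 = 10, d_6 = (503 - 10^2)/31 = 403/31 = 13, a_6 = floor((22 + 10)/13) = 2.
  m_7 = 13*2 - 10 = 16, d_7 = (503 - 16^2)/13 = 247/13 = 19, a_7 = floor((22 + 16)/19) = 2.
  m_8 = 19*2 - 16 = 22, d_8 = (503 - 22^2)/19 = 19/19 = 1, a_8 = floor((22 + 22)/1) = 44.
  m_9 = 1*44 - 22 = 22, d_9 = (503 - 22^2)/1 = 19/1 = 19: (m_9, d_9) = (m_1, d_1) = (22, 19), so from here the quotients repeat a_1, ..., a_8; the period length is 8.
So sqrt(503) = [22; (2, 2, 1, 21, 1, 2, 2, 44)] with period length k = 8.
k is even, so the fundamental solution of x^2 - 503y^2 = 1 is (p_{k-1}, q_{k-1}) = (p_7, q_7); compute convergents through index 7.
Convergents (p_i = a_i*p_{i-1} + p_{i-2}, q_i = a_i*q_{i-1} + q_{i-2} with p_{-2}=0, p_{-1}=1, q_{-2}=1, q_{-1}=0):
  i=0: a_0=22, p_0 = 22*1 + 0 = 22, q_0 = 22*0 + 1 = 1.
  i=1: a_1=2, p_1 = 2*22 + 1 = 45, q_1 = 2*1 + 0 = 2.
  i=2: a_2=2, p_2 = 2*45 + 22 = 112, q_2 = 2*2 + 1 = 5.
  i=3: a_3=1, p_3 = 1*112 + 45 = 157, q_3 = 1*5 + 2 = 7.
  i=4: a_4=21, p_4 = 21*157 + 112 = 3409, q_4 = 21*7 + 5 = 152.
  i=5: a_5=1, p_5 = 1*3409 + 157 = 3566, q_5 = 1*152 + 7 = 159.
  i=6: a_6=2, p_6 = 2*3566 + 3409 = 10541, q_6 = 2*159 + 152 = 470.
  i=7: a_7=2, p_7 = 2*10541 + 3566 = 24648, q_7 = 2*470 + 159 = 1099.
Check: 24648^2 - 503*1099^2 = 607523904 - 607523903 = 1, so (x, y) = (24648, 1099) solves the equation, and by the theorem it is the least positive solution.

(x, y) = (24648, 1099)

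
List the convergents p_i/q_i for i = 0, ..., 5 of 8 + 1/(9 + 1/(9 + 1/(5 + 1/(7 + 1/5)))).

Using the convergent recurrence p_i = a_i*p_{i-1} + p_{i-2}, q_i = a_i*q_{i-1} + q_{i-2} with p_{-2}=0, p_{-1}=1, q_{-2}=1, q_{-1}=0:
  i=0: a_0=8, p_0 = 8*1 + 0 = 8, q_0 = 8*0 + 1 = 1.
  i=1: a_1=9, p_1 = 9*8 + 1 = 73, q_1 = 9*1 + 0 = 9.
  i=2: a_2=9, p_2 = 9*73 + 8 = 665, q_2 = 9*9 + 1 = 82.
  i=3: a_3=5, p_3 = 5*665 + 73 = 3398, q_3 = 5*82 + 9 = 419.
  i=4: a_4=7, p_4 = 7*3398 + 665 = 24451, q_4 = 7*419 + 82 = 3015.
  i=5: a_5=5, p_5 = 5*24451 + 3398 = 125653, q_5 = 5*3015 + 419 = 15494.

8/1, 73/9, 665/82, 3398/419, 24451/3015, 125653/15494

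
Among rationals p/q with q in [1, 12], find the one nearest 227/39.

Expand x = 227/39 as a continued fraction with the Euclidean algorithm:
  227 = 5*39 + 32, so a_0 = 5.
  39 = 1*32 + 7, so a_1 = 1.
  32 = 4*7 + 4, so a_2 = 4.
  7 = 1*4 + 3, so a_3 = 1.
  4 = 1*3 + 1, so a_4 = 1.
  3 = 3*1 + 0, so a_5 = 3.
so x = [5; 1, 4, 1, 1, 3].
Convergents (p_i = a_i*p_{i-1} + p_{i-2}, q_i = a_i*q_{i-1} + q_{i-2} with p_{-2}=0, p_{-1}=1, q_{-2}=1, q_{-1}=0), until the denominator exceeds 12:
  i=0: a_0=5, p_0 = 5*1 + 0 = 5, q_0 = 5*0 + 1 = 1.
  i=1: a_1=1, p_1 = 1*5 + 1 = 6, q_1 = 1*1 + 0 = 1.
  i=2: a_2=4, p_2 = 4*6 + 5 = 29, q_2 = 4*1 + 1 = 5.
  i=3: a_3=1, p_3 = 1*29 + 6 = 35, q_3 = 1*5 + 1 = 6.
  i=4: a_4=1, p_4 = 1*35 + 29 = 64, q_4 = 1*6 + 5 = 11.
  i=5: a_5=3, p_5 = 3*64 + 35 = 227, q_5 = 3*11 + 6 = 39.
q_5 = 39 > 12, so the last convergent with denominator <= 12 is p_4/q_4 = 64/11.
The closest fraction with denominator <= 12 is either p_4/q_4 or the intermediate fraction (k*p_4 + p_3)/(k*q_4 + q_3) with the largest k >= 1 whose denominator stays <= 12; these approach x as k grows, and every other convergent or intermediate fraction in range is farther away.
Largest k: floor((12 - q_3)/q_4) = floor((12 - 6)/11) = 0.
Since k = 0, no intermediate fraction beyond p_4/q_4 has denominator <= 12, so the convergent 64/11 is the closest (its error is |227*11 - 64*39|/(39*11) = 1/429).

64/11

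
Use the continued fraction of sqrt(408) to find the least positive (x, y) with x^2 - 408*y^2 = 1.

(x, y) = (101, 5)

First expand sqrt(408) as a continued fraction. With x_i = (sqrt(408) + m_i)/d_i and (m_0, d_0) = (0, 1): a_0 = floor(sqrt(408)) = 20, since 20^2 = 400 <= 408 < 441 = 21^2.
Iterate m_{i+1} = d_i*a_i - m_i, d_{i+1} = (408 - m_{i+1}^2)/d_i, a_{i+1} = floor((a_0 + m_{i+1})/d_{i+1}):
  m_1 = 1*20 - 0 = 20, d_1 = (408 - 20^2)/1 = 8/1 = 8, a_1 = floor((20 + 20)/8) = 5.
  m_2 = 8*5 - 20 = 20, d_2 = (408 - 20^2)/8 = 8/8 = 1, a_2 = floor((20 + 20)/1) = 40.
  m_3 = 1*40 - 20 = 20, d_3 = (408 - 20^2)/1 = 8/1 = 8: (m_3, d_3) = (m_1, d_1) = (20, 8), so from here the quotients repeat a_1, a_2; the period length is 2.
So sqrt(408) = [20; (5, 40)] with period length k = 2.
k is even, so the fundamental solution of x^2 - 408y^2 = 1 is (p_{k-1}, q_{k-1}) = (p_1, q_1); compute convergents through index 1.
Convergents (p_i = a_i*p_{i-1} + p_{i-2}, q_i = a_i*q_{i-1} + q_{i-2} with p_{-2}=0, p_{-1}=1, q_{-2}=1, q_{-1}=0):
  i=0: a_0=20, p_0 = 20*1 + 0 = 20, q_0 = 20*0 + 1 = 1.
  i=1: a_1=5, p_1 = 5*20 + 1 = 101, q_1 = 5*1 + 0 = 5.
Check: 101^2 - 408*5^2 = 10201 - 10200 = 1, so (x, y) = (101, 5) solves the equation, and by the theorem it is the least positive solution.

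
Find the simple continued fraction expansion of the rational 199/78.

[2; 1, 1, 4, 2, 1, 2]

Run the Euclidean algorithm on 199 and 78; the successive quotients are the partial quotients a_0, a_1, ... (each step inverts the fractional part left over by the previous one):
  199 = 2*78 + 43, so a_0 = 2.
  78 = 1*43 + 35, so a_1 = 1.
  43 = 1*35 + 8, so a_2 = 1.
  35 = 4*8 + 3, so a_3 = 4.
  8 = 2*3 + 2, so a_4 = 2.
  3 = 1*2 + 1, so a_5 = 1.
  2 = 2*1 + 0, so a_6 = 2.
The remainder reaches 0 after 7 divisions, so the expansion has 7 partial quotients, read off in order.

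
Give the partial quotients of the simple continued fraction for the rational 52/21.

Run the Euclidean algorithm on 52 and 21; the successive quotients are the partial quotients a_0, a_1, ... (each step inverts the fractional part left over by the previous one):
  52 = 2*21 + 10, so a_0 = 2.
  21 = 2*10 + 1, so a_1 = 2.
  10 = 10*1 + 0, so a_2 = 10.
The remainder reaches 0 after 3 divisions, so the expansion has 3 partial quotients, read off in order.

[2; 2, 10]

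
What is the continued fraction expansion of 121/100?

Run the Euclidean algorithm on 121 and 100; the successive quotients are the partial quotients a_0, a_1, ... (each step inverts the fractional part left over by the previous one):
  121 = 1*100 + 21, so a_0 = 1.
  100 = 4*21 + 16, so a_1 = 4.
  21 = 1*16 + 5, so a_2 = 1.
  16 = 3*5 + 1, so a_3 = 3.
  5 = 5*1 + 0, so a_4 = 5.
The remainder reaches 0 after 5 divisions, so the expansion has 5 partial quotients, read off in order.

[1; 4, 1, 3, 5]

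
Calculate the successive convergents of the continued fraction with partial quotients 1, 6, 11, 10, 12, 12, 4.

1/1, 7/6, 78/67, 787/676, 9522/8179, 115051/98824, 469726/403475

Using the convergent recurrence p_i = a_i*p_{i-1} + p_{i-2}, q_i = a_i*q_{i-1} + q_{i-2} with p_{-2}=0, p_{-1}=1, q_{-2}=1, q_{-1}=0:
  i=0: a_0=1, p_0 = 1*1 + 0 = 1, q_0 = 1*0 + 1 = 1.
  i=1: a_1=6, p_1 = 6*1 + 1 = 7, q_1 = 6*1 + 0 = 6.
  i=2: a_2=11, p_2 = 11*7 + 1 = 78, q_2 = 11*6 + 1 = 67.
  i=3: a_3=10, p_3 = 10*78 + 7 = 787, q_3 = 10*67 + 6 = 676.
  i=4: a_4=12, p_4 = 12*787 + 78 = 9522, q_4 = 12*676 + 67 = 8179.
  i=5: a_5=12, p_5 = 12*9522 + 787 = 115051, q_5 = 12*8179 + 676 = 98824.
  i=6: a_6=4, p_6 = 4*115051 + 9522 = 469726, q_6 = 4*98824 + 8179 = 403475.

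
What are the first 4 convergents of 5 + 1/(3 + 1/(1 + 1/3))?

5/1, 16/3, 21/4, 79/15

Using the convergent recurrence p_i = a_i*p_{i-1} + p_{i-2}, q_i = a_i*q_{i-1} + q_{i-2} with p_{-2}=0, p_{-1}=1, q_{-2}=1, q_{-1}=0:
  i=0: a_0=5, p_0 = 5*1 + 0 = 5, q_0 = 5*0 + 1 = 1.
  i=1: a_1=3, p_1 = 3*5 + 1 = 16, q_1 = 3*1 + 0 = 3.
  i=2: a_2=1, p_2 = 1*16 + 5 = 21, q_2 = 1*3 + 1 = 4.
  i=3: a_3=3, p_3 = 3*21 + 16 = 79, q_3 = 3*4 + 3 = 15.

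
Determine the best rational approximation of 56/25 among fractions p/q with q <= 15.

29/13

Expand x = 56/25 as a continued fraction with the Euclidean algorithm:
  56 = 2*25 + 6, so a_0 = 2.
  25 = 4*6 + 1, so a_1 = 4.
  6 = 6*1 + 0, so a_2 = 6.
so x = [2; 4, 6].
Convergents (p_i = a_i*p_{i-1} + p_{i-2}, q_i = a_i*q_{i-1} + q_{i-2} with p_{-2}=0, p_{-1}=1, q_{-2}=1, q_{-1}=0), until the denominator exceeds 15:
  i=0: a_0=2, p_0 = 2*1 + 0 = 2, q_0 = 2*0 + 1 = 1.
  i=1: a_1=4, p_1 = 4*2 + 1 = 9, q_1 = 4*1 + 0 = 4.
  i=2: a_2=6, p_2 = 6*9 + 2 = 56, q_2 = 6*4 + 1 = 25.
q_2 = 25 > 15, so the last convergent with denominator <= 15 is p_1/q_1 = 9/4.
The closest fraction with denominator <= 15 is either p_1/q_1 or the intermediate fraction (k*p_1 + p_0)/(k*q_1 + q_0) with the largest k >= 1 whose denominator stays <= 15; these approach x as k grows, and every other convergent or intermediate fraction in range is farther away.
Largest k: floor((15 - q_0)/q_1) = floor((15 - 1)/4) = 3.
That gives (3*9 + 2)/(3*4 + 1) = 29/13.
Compare the errors: |x - 9/4| = |56*4 - 9*25|/(25*4) = 1/100, and |x - 29/13| = |56*13 - 29*25|/(25*13) = 3/325.
Cross-multiplying, 3*100 = 300 < 325 = 1*325, so 3/325 is smaller: the intermediate fraction 29/13 is closer to x than 9/4.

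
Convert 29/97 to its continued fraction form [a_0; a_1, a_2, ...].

Run the Euclidean algorithm on 29 and 97; the successive quotients are the partial quotients a_0, a_1, ... (each step inverts the fractional part left over by the previous one):
  29 = 0*97 + 29, so a_0 = 0.
  97 = 3*29 + 10, so a_1 = 3.
  29 = 2*10 + 9, so a_2 = 2.
  10 = 1*9 + 1, so a_3 = 1.
  9 = 9*1 + 0, so a_4 = 9.
The remainder reaches 0 after 5 divisions, so the expansion has 5 partial quotients, read off in order.

[0; 3, 2, 1, 9]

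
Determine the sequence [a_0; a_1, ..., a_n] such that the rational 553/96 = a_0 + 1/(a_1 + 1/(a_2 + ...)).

[5; 1, 3, 5, 1, 3]

Run the Euclidean algorithm on 553 and 96; the successive quotients are the partial quotients a_0, a_1, ... (each step inverts the fractional part left over by the previous one):
  553 = 5*96 + 73, so a_0 = 5.
  96 = 1*73 + 23, so a_1 = 1.
  73 = 3*23 + 4, so a_2 = 3.
  23 = 5*4 + 3, so a_3 = 5.
  4 = 1*3 + 1, so a_4 = 1.
  3 = 3*1 + 0, so a_5 = 3.
The remainder reaches 0 after 6 divisions, so the expansion has 6 partial quotients, read off in order.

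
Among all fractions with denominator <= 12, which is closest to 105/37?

17/6

Expand x = 105/37 as a continued fraction with the Euclidean algorithm:
  105 = 2*37 + 31, so a_0 = 2.
  37 = 1*31 + 6, so a_1 = 1.
  31 = 5*6 + 1, so a_2 = 5.
  6 = 6*1 + 0, so a_3 = 6.
so x = [2; 1, 5, 6].
Convergents (p_i = a_i*p_{i-1} + p_{i-2}, q_i = a_i*q_{i-1} + q_{i-2} with p_{-2}=0, p_{-1}=1, q_{-2}=1, q_{-1}=0), until the denominator exceeds 12:
  i=0: a_0=2, p_0 = 2*1 + 0 = 2, q_0 = 2*0 + 1 = 1.
  i=1: a_1=1, p_1 = 1*2 + 1 = 3, q_1 = 1*1 + 0 = 1.
  i=2: a_2=5, p_2 = 5*3 + 2 = 17, q_2 = 5*1 + 1 = 6.
  i=3: a_3=6, p_3 = 6*17 + 3 = 105, q_3 = 6*6 + 1 = 37.
q_3 = 37 > 12, so the last convergent with denominator <= 12 is p_2/q_2 = 17/6.
The closest fraction with denominator <= 12 is either p_2/q_2 or the intermediate fraction (k*p_2 + p_1)/(k*q_2 + q_1) with the largest k >= 1 whose denominator stays <= 12; these approach x as k grows, and every other convergent or intermediate fraction in range is farther away.
Largest k: floor((12 - q_1)/q_2) = floor((12 - 1)/6) = 1.
That gives (1*17 + 3)/(1*6 + 1) = 20/7.
Compare the errors: |x - 17/6| = |105*6 - 17*37|/(37*6) = 1/222, and |x - 20/7| = |105*7 - 20*37|/(37*7) = 5/259.
Cross-multiplying, 1*259 = 259 < 1110 = 5*222, so 1/222 is smaller: the convergent 17/6 is closer to x than 20/7.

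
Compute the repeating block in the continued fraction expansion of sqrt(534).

[23; (9, 4, 1, 1, 22, 1, 1, 4, 9, 46)]

Write x_i = (sqrt(534) + m_i)/d_i with (m_0, d_0) = (0, 1). a_0 = floor(sqrt(534)) = 23, since 23^2 = 529 <= 534 < 576 = 24^2.
Iterate m_{i+1} = d_i*a_i - m_i, d_{i+1} = (534 - m_{i+1}^2)/d_i, a_{i+1} = floor((a_0 + m_{i+1})/d_{i+1}):
  m_1 = 1*23 - 0 = 23, d_1 = (534 - 23^2)/1 = 5/1 = 5, a_1 = floor((23 + 23)/5) = 9.
  m_2 = 5*9 - 23 = 22, d_2 = (534 - 22^2)/5 = 50/5 = 10, a_2 = floor((23 + 22)/10) = 4.
  m_3 = 10*4 - 22 = 18, d_3 = (534 - 18^2)/10 = 210/10 = 21, a_3 = floor((23 + 18)/21) = 1.
  m_4 = 21*1 - 18 = 3, d_4 = (534 - 3^2)/21 = 525/21 = 25, a_4 = floor((23 + 3)/25) = 1.
  m_5 = 25*1 - 3 = 22, d_5 = (534 - 22^2)/25 = 50/25 = 2, a_5 = floor((23 + 22)/2) = 22.
  m_6 = 2*22 - 22 = 22, d_6 = (534 - 22^2)/2 = 50/2 = 25, a_6 = floor((23 + 22)/25) = 1.
  m_7 = 25*1 - 22 = 3, d_7 = (534 - 3^2)/25 = 525/25 = 21, a_7 = floor((23 + 3)/21) = 1.
  m_8 = 21*1 - 3 = 18, d_8 = (534 - 18^2)/21 = 210/21 = 10, a_8 = floor((23 + 18)/10) = 4.
  m_9 = 10*4 - 18 = 22, d_9 = (534 - 22^2)/10 = 50/10 = 5, a_9 = floor((23 + 22)/5) = 9.
  m_10 = 5*9 - 22 = 23, d_10 = (534 - 23^2)/5 = 5/5 = 1, a_10 = floor((23 + 23)/1) = 46.
  m_11 = 1*46 - 23 = 23, d_11 = (534 - 23^2)/1 = 5/1 = 5: (m_11, d_11) = (m_1, d_1) = (23, 5), so from here the quotients repeat a_1, ..., a_10; the period length is 10.
Hence the expansion of sqrt(534) is a_0 = 23 followed by the repeating block 9, 4, 1, 1, 22, 1, 1, 4, 9, 46 (period 10).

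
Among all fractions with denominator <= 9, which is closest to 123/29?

17/4

Expand x = 123/29 as a continued fraction with the Euclidean algorithm:
  123 = 4*29 + 7, so a_0 = 4.
  29 = 4*7 + 1, so a_1 = 4.
  7 = 7*1 + 0, so a_2 = 7.
so x = [4; 4, 7].
Convergents (p_i = a_i*p_{i-1} + p_{i-2}, q_i = a_i*q_{i-1} + q_{i-2} with p_{-2}=0, p_{-1}=1, q_{-2}=1, q_{-1}=0), until the denominator exceeds 9:
  i=0: a_0=4, p_0 = 4*1 + 0 = 4, q_0 = 4*0 + 1 = 1.
  i=1: a_1=4, p_1 = 4*4 + 1 = 17, q_1 = 4*1 + 0 = 4.
  i=2: a_2=7, p_2 = 7*17 + 4 = 123, q_2 = 7*4 + 1 = 29.
q_2 = 29 > 9, so the last convergent with denominator <= 9 is p_1/q_1 = 17/4.
The closest fraction with denominator <= 9 is either p_1/q_1 or the intermediate fraction (k*p_1 + p_0)/(k*q_1 + q_0) with the largest k >= 1 whose denominator stays <= 9; these approach x as k grows, and every other convergent or intermediate fraction in range is farther away.
Largest k: floor((9 - q_0)/q_1) = floor((9 - 1)/4) = 2.
That gives (2*17 + 4)/(2*4 + 1) = 38/9.
Compare the errors: |x - 17/4| = |123*4 - 17*29|/(29*4) = 1/116, and |x - 38/9| = |123*9 - 38*29|/(29*9) = 5/261.
Cross-multiplying, 1*261 = 261 < 580 = 5*116, so 1/116 is smaller: the convergent 17/4 is closer to x than 38/9.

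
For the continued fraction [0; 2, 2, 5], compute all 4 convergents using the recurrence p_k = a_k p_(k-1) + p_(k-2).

Using the convergent recurrence p_i = a_i*p_{i-1} + p_{i-2}, q_i = a_i*q_{i-1} + q_{i-2} with p_{-2}=0, p_{-1}=1, q_{-2}=1, q_{-1}=0:
  i=0: a_0=0, p_0 = 0*1 + 0 = 0, q_0 = 0*0 + 1 = 1.
  i=1: a_1=2, p_1 = 2*0 + 1 = 1, q_1 = 2*1 + 0 = 2.
  i=2: a_2=2, p_2 = 2*1 + 0 = 2, q_2 = 2*2 + 1 = 5.
  i=3: a_3=5, p_3 = 5*2 + 1 = 11, q_3 = 5*5 + 2 = 27.

0/1, 1/2, 2/5, 11/27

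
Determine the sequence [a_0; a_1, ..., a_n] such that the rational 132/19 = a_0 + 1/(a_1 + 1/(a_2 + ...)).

[6; 1, 18]

Run the Euclidean algorithm on 132 and 19; the successive quotients are the partial quotients a_0, a_1, ... (each step inverts the fractional part left over by the previous one):
  132 = 6*19 + 18, so a_0 = 6.
  19 = 1*18 + 1, so a_1 = 1.
  18 = 18*1 + 0, so a_2 = 18.
The remainder reaches 0 after 3 divisions, so the expansion has 3 partial quotients, read off in order.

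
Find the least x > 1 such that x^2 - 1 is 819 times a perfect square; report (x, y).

(x, y) = (1574, 55)

First expand sqrt(819) as a continued fraction. With x_i = (sqrt(819) + m_i)/d_i and (m_0, d_0) = (0, 1): a_0 = floor(sqrt(819)) = 28, since 28^2 = 784 <= 819 < 841 = 29^2.
Iterate m_{i+1} = d_i*a_i - m_i, d_{i+1} = (819 - m_{i+1}^2)/d_i, a_{i+1} = floor((a_0 + m_{i+1})/d_{i+1}):
  m_1 = 1*28 - 0 = 28, d_1 = (819 - 28^2)/1 = 35/1 = 35, a_1 = floor((28 + 28)/35) = 1.
  m_2 = 35*1 - 28 = 7, d_2 = (819 - 7^2)/35 = 770/35 = 22, a_2 = floor((28 + 7)/22) = 1.
  m_3 = 22*1 - 7 = 15, d_3 = (819 - 15^2)/22 = 594/22 = 27, a_3 = floor((28 + 15)/27) = 1.
  m_4 = 27*1 - 15 = 12, d_4 = (819 - 12^2)/27 = 675/27 = 25, a_4 = floor((28 + 12)/25) = 1.
  m_5 = 25*1 - 12 = 13, d_5 = (819 - 13^2)/25 = 650/25 = 26, a_5 = floor((28 + 13)/26) = 1.
  m_6 = 26*1 - 13 = 13, d_6 = (819 - 13^2)/26 = 650/26 = 25, a_6 = floor((28 + 13)/25) = 1.
  m_7 = 25*1 - 13 = 12, d_7 = (819 - 12^2)/25 = 675/25 = 27, a_7 = floor((28 + 12)/27) = 1.
  m_8 = 27*1 - 12 = 15, d_8 = (819 - 15^2)/27 = 594/27 = 22, a_8 = floor((28 + 15)/22) = 1.
  m_9 = 22*1 - 15 = 7, d_9 = (819 - 7^2)/22 = 770/22 = 35, a_9 = floor((28 + 7)/35) = 1.
  m_10 = 35*1 - 7 = 28, d_10 = (819 - 28^2)/35 = 35/35 = 1, a_10 = floor((28 + 28)/1) = 56.
  m_11 = 1*56 - 28 = 28, d_11 = (819 - 28^2)/1 = 35/1 = 35: (m_11, d_11) = (m_1, d_1) = (28, 35), so from here the quotients repeat a_1, ..., a_10; the period length is 10.
So sqrt(819) = [28; (1, 1, 1, 1, 1, 1, 1, 1, 1, 56)] with period length k = 10.
k is even, so the fundamental solution of x^2 - 819y^2 = 1 is (p_{k-1}, q_{k-1}) = (p_9, q_9); compute convergents through index 9.
Convergents (p_i = a_i*p_{i-1} + p_{i-2}, q_i = a_i*q_{i-1} + q_{i-2} with p_{-2}=0, p_{-1}=1, q_{-2}=1, q_{-1}=0):
  i=0: a_0=28, p_0 = 28*1 + 0 = 28, q_0 = 28*0 + 1 = 1.
  i=1: a_1=1, p_1 = 1*28 + 1 = 29, q_1 = 1*1 + 0 = 1.
  i=2: a_2=1, p_2 = 1*29 + 28 = 57, q_2 = 1*1 + 1 = 2.
  i=3: a_3=1, p_3 = 1*57 + 29 = 86, q_3 = 1*2 + 1 = 3.
  i=4: a_4=1, p_4 = 1*86 + 57 = 143, q_4 = 1*3 + 2 = 5.
  i=5: a_5=1, p_5 = 1*143 + 86 = 229, q_5 = 1*5 + 3 = 8.
  i=6: a_6=1, p_6 = 1*229 + 143 = 372, q_6 = 1*8 + 5 = 13.
  i=7: a_7=1, p_7 = 1*372 + 229 = 601, q_7 = 1*13 + 8 = 21.
  i=8: a_8=1, p_8 = 1*601 + 372 = 973, q_8 = 1*21 + 13 = 34.
  i=9: a_9=1, p_9 = 1*973 + 601 = 1574, q_9 = 1*34 + 21 = 55.
Check: 1574^2 - 819*55^2 = 2477476 - 2477475 = 1, so (x, y) = (1574, 55) solves the equation, and by the theorem it is the least positive solution.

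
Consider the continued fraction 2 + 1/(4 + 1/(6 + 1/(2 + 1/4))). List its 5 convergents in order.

Using the convergent recurrence p_i = a_i*p_{i-1} + p_{i-2}, q_i = a_i*q_{i-1} + q_{i-2} with p_{-2}=0, p_{-1}=1, q_{-2}=1, q_{-1}=0:
  i=0: a_0=2, p_0 = 2*1 + 0 = 2, q_0 = 2*0 + 1 = 1.
  i=1: a_1=4, p_1 = 4*2 + 1 = 9, q_1 = 4*1 + 0 = 4.
  i=2: a_2=6, p_2 = 6*9 + 2 = 56, q_2 = 6*4 + 1 = 25.
  i=3: a_3=2, p_3 = 2*56 + 9 = 121, q_3 = 2*25 + 4 = 54.
  i=4: a_4=4, p_4 = 4*121 + 56 = 540, q_4 = 4*54 + 25 = 241.

2/1, 9/4, 56/25, 121/54, 540/241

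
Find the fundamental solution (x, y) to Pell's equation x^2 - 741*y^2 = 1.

First expand sqrt(741) as a continued fraction. With x_i = (sqrt(741) + m_i)/d_i and (m_0, d_0) = (0, 1): a_0 = floor(sqrt(741)) = 27, since 27^2 = 729 <= 741 < 784 = 28^2.
Iterate m_{i+1} = d_i*a_i - m_i, d_{i+1} = (741 - m_{i+1}^2)/d_i, a_{i+1} = floor((a_0 + m_{i+1})/d_{i+1}):
  m_1 = 1*27 - 0 = 27, d_1 = (741 - 27^2)/1 = 12/1 = 12, a_1 = floor((27 + 27)/12) = 4.
  m_2 = 12*4 - 27 = 21, d_2 = (741 - 21^2)/12 = 300/12 = 25, a_2 = floor((27 + 21)/25) = 1.
  m_3 = 25*1 - 21 = 4, d_3 = (741 - 4^2)/25 = 725/25 = 29, a_3 = floor((27 + 4)/29) = 1.
  m_4 = 29*1 - 4 = 25, d_4 = (741 - 25^2)/29 = 116/29 = 4, a_4 = floor((27 + 25)/4) = 13.
  m_5 = 4*13 - 25 = 27, d_5 = (741 - 27^2)/4 = 12/4 = 3, a_5 = floor((27 + 27)/3) = 18.
  m_6 = 3*18 - 27 = 27, d_6 = (741 - 27^2)/3 = 12/3 = 4, a_6 = floor((27 + 27)/4) = 13.
  m_7 = 4*13 - 27 = 25, d_7 = (741 - 25^2)/4 = 116/4 = 29, a_7 = floor((27 + 25)/29) = 1.
  m_8 = 29*1 - 25 = 4, d_8 = (741 - 4^2)/29 = 725/29 = 25, a_8 = floor((27 + 4)/25) = 1.
  m_9 = 25*1 - 4 = 21, d_9 = (741 - 21^2)/25 = 300/25 = 12, a_9 = floor((27 + 21)/12) = 4.
  m_10 = 12*4 - 21 = 27, d_10 = (741 - 27^2)/12 = 12/12 = 1, a_10 = floor((27 + 27)/1) = 54.
  m_11 = 1*54 - 27 = 27, d_11 = (741 - 27^2)/1 = 12/1 = 12: (m_11, d_11) = (m_1, d_1) = (27, 12), so from here the quotients repeat a_1, ..., a_10; the period length is 10.
So sqrt(741) = [27; (4, 1, 1, 13, 18, 13, 1, 1, 4, 54)] with period length k = 10.
k is even, so the fundamental solution of x^2 - 741y^2 = 1 is (p_{k-1}, q_{k-1}) = (p_9, q_9); compute convergents through index 9.
Convergents (p_i = a_i*p_{i-1} + p_{i-2}, q_i = a_i*q_{i-1} + q_{i-2} with p_{-2}=0, p_{-1}=1, q_{-2}=1, q_{-1}=0):
  i=0: a_0=27, p_0 = 27*1 + 0 = 27, q_0 = 27*0 + 1 = 1.
  i=1: a_1=4, p_1 = 4*27 + 1 = 109, q_1 = 4*1 + 0 = 4.
  i=2: a_2=1, p_2 = 1*109 + 27 = 136, q_2 = 1*4 + 1 = 5.
  i=3: a_3=1, p_3 = 1*136 + 109 = 245, q_3 = 1*5 + 4 = 9.
  i=4: a_4=13, p_4 = 13*245 + 136 = 3321, q_4 = 13*9 + 5 = 122.
  i=5: a_5=18, p_5 = 18*3321 + 245 = 60023, q_5 = 18*122 + 9 = 2205.
  i=6: a_6=13, p_6 = 13*60023 + 3321 = 783620, q_6 = 13*2205 + 122 = 28787.
  i=7: a_7=1, p_7 = 1*783620 + 60023 = 843643, q_7 = 1*28787 + 2205 = 30992.
  i=8: a_8=1, p_8 = 1*843643 + 783620 = 1627263, q_8 = 1*30992 + 28787 = 59779.
  i=9: a_9=4, p_9 = 4*1627263 + 843643 = 7352695, q_9 = 4*59779 + 30992 = 270108.
Check: 7352695^2 - 741*270108^2 = 54062123763025 - 54062123763024 = 1, so (x, y) = (7352695, 270108) solves the equation, and by the theorem it is the least positive solution.

(x, y) = (7352695, 270108)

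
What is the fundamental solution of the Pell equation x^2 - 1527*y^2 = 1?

First expand sqrt(1527) as a continued fraction. With x_i = (sqrt(1527) + m_i)/d_i and (m_0, d_0) = (0, 1): a_0 = floor(sqrt(1527)) = 39, since 39^2 = 1521 <= 1527 < 1600 = 40^2.
Iterate m_{i+1} = d_i*a_i - m_i, d_{i+1} = (1527 - m_{i+1}^2)/d_i, a_{i+1} = floor((a_0 + m_{i+1})/d_{i+1}):
  m_1 = 1*39 - 0 = 39, d_1 = (1527 - 39^2)/1 = 6/1 = 6, a_1 = floor((39 + 39)/6) = 13.
  m_2 = 6*13 - 39 = 39, d_2 = (1527 - 39^2)/6 = 6/6 = 1, a_2 = floor((39 + 39)/1) = 78.
  m_3 = 1*78 - 39 = 39, d_3 = (1527 - 39^2)/1 = 6/1 = 6: (m_3, d_3) = (m_1, d_1) = (39, 6), so from here the quotients repeat a_1, a_2; the period length is 2.
So sqrt(1527) = [39; (13, 78)] with period length k = 2.
k is even, so the fundamental solution of x^2 - 1527y^2 = 1 is (p_{k-1}, q_{k-1}) = (p_1, q_1); compute convergents through index 1.
Convergents (p_i = a_i*p_{i-1} + p_{i-2}, q_i = a_i*q_{i-1} + q_{i-2} with p_{-2}=0, p_{-1}=1, q_{-2}=1, q_{-1}=0):
  i=0: a_0=39, p_0 = 39*1 + 0 = 39, q_0 = 39*0 + 1 = 1.
  i=1: a_1=13, p_1 = 13*39 + 1 = 508, q_1 = 13*1 + 0 = 13.
Check: 508^2 - 1527*13^2 = 258064 - 258063 = 1, so (x, y) = (508, 13) solves the equation, and by the theorem it is the least positive solution.

(x, y) = (508, 13)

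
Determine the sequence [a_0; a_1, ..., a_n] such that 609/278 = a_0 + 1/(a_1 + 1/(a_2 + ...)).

[2; 5, 4, 13]

Run the Euclidean algorithm on 609 and 278; the successive quotients are the partial quotients a_0, a_1, ... (each step inverts the fractional part left over by the previous one):
  609 = 2*278 + 53, so a_0 = 2.
  278 = 5*53 + 13, so a_1 = 5.
  53 = 4*13 + 1, so a_2 = 4.
  13 = 13*1 + 0, so a_3 = 13.
The remainder reaches 0 after 4 divisions, so the expansion has 4 partial quotients, read off in order.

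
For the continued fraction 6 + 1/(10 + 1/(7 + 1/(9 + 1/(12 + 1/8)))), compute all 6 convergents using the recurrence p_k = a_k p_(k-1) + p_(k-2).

Using the convergent recurrence p_i = a_i*p_{i-1} + p_{i-2}, q_i = a_i*q_{i-1} + q_{i-2} with p_{-2}=0, p_{-1}=1, q_{-2}=1, q_{-1}=0:
  i=0: a_0=6, p_0 = 6*1 + 0 = 6, q_0 = 6*0 + 1 = 1.
  i=1: a_1=10, p_1 = 10*6 + 1 = 61, q_1 = 10*1 + 0 = 10.
  i=2: a_2=7, p_2 = 7*61 + 6 = 433, q_2 = 7*10 + 1 = 71.
  i=3: a_3=9, p_3 = 9*433 + 61 = 3958, q_3 = 9*71 + 10 = 649.
  i=4: a_4=12, p_4 = 12*3958 + 433 = 47929, q_4 = 12*649 + 71 = 7859.
  i=5: a_5=8, p_5 = 8*47929 + 3958 = 387390, q_5 = 8*7859 + 649 = 63521.

6/1, 61/10, 433/71, 3958/649, 47929/7859, 387390/63521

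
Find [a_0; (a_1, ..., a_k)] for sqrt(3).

Write x_i = (sqrt(3) + m_i)/d_i with (m_0, d_0) = (0, 1). a_0 = floor(sqrt(3)) = 1, since 1^2 = 1 <= 3 < 4 = 2^2.
Iterate m_{i+1} = d_i*a_i - m_i, d_{i+1} = (3 - m_{i+1}^2)/d_i, a_{i+1} = floor((a_0 + m_{i+1})/d_{i+1}):
  m_1 = 1*1 - 0 = 1, d_1 = (3 - 1^2)/1 = 2/1 = 2, a_1 = floor((1 + 1)/2) = 1.
  m_2 = 2*1 - 1 = 1, d_2 = (3 - 1^2)/2 = 2/2 = 1, a_2 = floor((1 + 1)/1) = 2.
  m_3 = 1*2 - 1 = 1, d_3 = (3 - 1^2)/1 = 2/1 = 2: (m_3, d_3) = (m_1, d_1) = (1, 2), so from here the quotients repeat a_1, a_2; the period length is 2.
Hence the expansion of sqrt(3) is a_0 = 1 followed by the repeating block 1, 2 (period 2).

[1; (1, 2)]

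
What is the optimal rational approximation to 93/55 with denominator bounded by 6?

Expand x = 93/55 as a continued fraction with the Euclidean algorithm:
  93 = 1*55 + 38, so a_0 = 1.
  55 = 1*38 + 17, so a_1 = 1.
  38 = 2*17 + 4, so a_2 = 2.
  17 = 4*4 + 1, so a_3 = 4.
  4 = 4*1 + 0, so a_4 = 4.
so x = [1; 1, 2, 4, 4].
Convergents (p_i = a_i*p_{i-1} + p_{i-2}, q_i = a_i*q_{i-1} + q_{i-2} with p_{-2}=0, p_{-1}=1, q_{-2}=1, q_{-1}=0), until the denominator exceeds 6:
  i=0: a_0=1, p_0 = 1*1 + 0 = 1, q_0 = 1*0 + 1 = 1.
  i=1: a_1=1, p_1 = 1*1 + 1 = 2, q_1 = 1*1 + 0 = 1.
  i=2: a_2=2, p_2 = 2*2 + 1 = 5, q_2 = 2*1 + 1 = 3.
  i=3: a_3=4, p_3 = 4*5 + 2 = 22, q_3 = 4*3 + 1 = 13.
q_3 = 13 > 6, so the last convergent with denominator <= 6 is p_2/q_2 = 5/3.
The closest fraction with denominator <= 6 is either p_2/q_2 or the intermediate fraction (k*p_2 + p_1)/(k*q_2 + q_1) with the largest k >= 1 whose denominator stays <= 6; these approach x as k grows, and every other convergent or intermediate fraction in range is farther away.
Largest k: floor((6 - q_1)/q_2) = floor((6 - 1)/3) = 1.
That gives (1*5 + 2)/(1*3 + 1) = 7/4.
Compare the errors: |x - 5/3| = |93*3 - 5*55|/(55*3) = 4/165, and |x - 7/4| = |93*4 - 7*55|/(55*4) = 13/220.
Cross-multiplying, 4*220 = 880 < 2145 = 13*165, so 4/165 is smaller: the convergent 5/3 is closer to x than 7/4.

5/3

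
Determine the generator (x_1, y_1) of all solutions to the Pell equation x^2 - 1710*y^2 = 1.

First expand sqrt(1710) as a continued fraction. With x_i = (sqrt(1710) + m_i)/d_i and (m_0, d_0) = (0, 1): a_0 = floor(sqrt(1710)) = 41, since 41^2 = 1681 <= 1710 < 1764 = 42^2.
Iterate m_{i+1} = d_i*a_i - m_i, d_{i+1} = (1710 - m_{i+1}^2)/d_i, a_{i+1} = floor((a_0 + m_{i+1})/d_{i+1}):
  m_1 = 1*41 - 0 = 41, d_1 = (1710 - 41^2)/1 = 29/1 = 29, a_1 = floor((41 + 41)/29) = 2.
  m_2 = 29*2 - 41 = 17, d_2 = (1710 - 17^2)/29 = 1421/29 = 49, a_2 = floor((41 + 17)/49) = 1.
  m_3 = 49*1 - 17 = 32, d_3 = (1710 - 32^2)/49 = 686/49 = 14, a_3 = floor((41 + 32)/14) = 5.
  m_4 = 14*5 - 32 = 38, d_4 = (1710 - 38^2)/14 = 266/14 = 19, a_4 = floor((41 + 38)/19) = 4.
  m_5 = 19*4 - 38 = 38, d_5 = (1710 - 38^2)/19 = 266/19 = 14, a_5 = floor((41 + 38)/14) = 5.
  m_6 = 14*5 - 38 = 32, d_6 = (1710 - 32^2)/14 = 686/14 = 49, a_6 = floor((41 + 32)/49) = 1.
  m_7 = 49*1 - 32 = 17, d_7 = (1710 - 17^2)/49 = 1421/49 = 29, a_7 = floor((41 + 17)/29) = 2.
  m_8 = 29*2 - 17 = 41, d_8 = (1710 - 41^2)/29 = 29/29 = 1, a_8 = floor((41 + 41)/1) = 82.
  m_9 = 1*82 - 41 = 41, d_9 = (1710 - 41^2)/1 = 29/1 = 29: (m_9, d_9) = (m_1, d_1) = (41, 29), so from here the quotients repeat a_1, ..., a_8; the period length is 8.
So sqrt(1710) = [41; (2, 1, 5, 4, 5, 1, 2, 82)] with period length k = 8.
k is even, so the fundamental solution of x^2 - 1710y^2 = 1 is (p_{k-1}, q_{k-1}) = (p_7, q_7); compute convergents through index 7.
Convergents (p_i = a_i*p_{i-1} + p_{i-2}, q_i = a_i*q_{i-1} + q_{i-2} with p_{-2}=0, p_{-1}=1, q_{-2}=1, q_{-1}=0):
  i=0: a_0=41, p_0 = 41*1 + 0 = 41, q_0 = 41*0 + 1 = 1.
  i=1: a_1=2, p_1 = 2*41 + 1 = 83, q_1 = 2*1 + 0 = 2.
  i=2: a_2=1, p_2 = 1*83 + 41 = 124, q_2 = 1*2 + 1 = 3.
  i=3: a_3=5, p_3 = 5*124 + 83 = 703, q_3 = 5*3 + 2 = 17.
  i=4: a_4=4, p_4 = 4*703 + 124 = 2936, q_4 = 4*17 + 3 = 71.
  i=5: a_5=5, p_5 = 5*2936 + 703 = 15383, q_5 = 5*71 + 17 = 372.
  i=6: a_6=1, p_6 = 1*15383 + 2936 = 18319, q_6 = 1*372 + 71 = 443.
  i=7: a_7=2, p_7 = 2*18319 + 15383 = 52021, q_7 = 2*443 + 372 = 1258.
Check: 52021^2 - 1710*1258^2 = 2706184441 - 2706184440 = 1, so (x, y) = (52021, 1258) solves the equation, and by the theorem it is the least positive solution.

(x, y) = (52021, 1258)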